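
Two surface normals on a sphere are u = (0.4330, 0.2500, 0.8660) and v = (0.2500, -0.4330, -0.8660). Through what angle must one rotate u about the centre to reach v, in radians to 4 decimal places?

u·v = -0.7500; |u| = 1.0000, |v| = 1.0000.
cos θ = (u·v)/(|u||v|) = -0.7500, so θ = 2.4189 rad.

2.4189 rad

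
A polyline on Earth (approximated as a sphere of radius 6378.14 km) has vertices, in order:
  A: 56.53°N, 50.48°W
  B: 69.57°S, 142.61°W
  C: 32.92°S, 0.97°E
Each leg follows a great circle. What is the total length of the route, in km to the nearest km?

Leg A→B: central angle 2.4797 rad, distance 15816.2 km.
Leg B→C: central angle 1.2938 rad, distance 8251.8 km.
Total: 15816.2 + 8251.8 ≈ 24068 km.

24068 km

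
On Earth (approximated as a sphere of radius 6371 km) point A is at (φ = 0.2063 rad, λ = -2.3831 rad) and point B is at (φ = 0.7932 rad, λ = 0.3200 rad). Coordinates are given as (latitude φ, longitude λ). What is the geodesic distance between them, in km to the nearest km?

In radians: φ₁ = 0.2063, φ₂ = 0.7932, Δλ = 154.876° = 2.7031 rad.
Haversine: a = sin²(Δφ/2) + cos φ₁ cos φ₂ sin²(Δλ/2) = 0.0837 + (0.9788)(0.7016)(0.9527) = 0.73788.
Central angle c = 2·arcsin(√a) = 2.06662 rad.
Distance = R·c = 6371 × 2.0666 ≈ 13166 km.

13166 km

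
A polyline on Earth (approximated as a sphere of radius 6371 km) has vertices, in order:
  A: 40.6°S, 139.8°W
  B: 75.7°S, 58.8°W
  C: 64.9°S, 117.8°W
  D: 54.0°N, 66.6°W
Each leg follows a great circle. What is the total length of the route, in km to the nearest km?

21709 km

Leg A→B: central angle 0.8500 rad, distance 5415.6 km.
Leg B→C: central angle 0.3724 rad, distance 2372.3 km.
Leg C→D: central angle 2.1851 rad, distance 13921.2 km.
Total: 5415.6 + 2372.3 + 13921.2 ≈ 21709 km.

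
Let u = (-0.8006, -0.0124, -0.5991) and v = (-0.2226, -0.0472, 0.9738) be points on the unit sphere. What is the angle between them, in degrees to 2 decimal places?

113.87°

u·v = -0.4046; |u| = 1.0000, |v| = 1.0000.
cos θ = (u·v)/(|u||v|) = -0.4046, so θ = 113.87°.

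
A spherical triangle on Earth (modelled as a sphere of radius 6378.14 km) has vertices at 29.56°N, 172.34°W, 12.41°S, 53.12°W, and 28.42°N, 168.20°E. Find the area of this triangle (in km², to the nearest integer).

2164836 km²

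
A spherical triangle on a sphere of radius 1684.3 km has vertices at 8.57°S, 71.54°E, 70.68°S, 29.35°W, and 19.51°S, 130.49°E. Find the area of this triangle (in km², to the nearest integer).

Side lengths (central angles): a = 1.5484, b = 1.0116, c = 1.4919 rad; semiperimeter s = 2.0259.
By l'Huilier's theorem, tan(E/4) = √[tan(s/2) tan((s−a)/2) tan((s−b)/2) tan((s−c)/2)], giving spherical excess E = 0.9555 rad.
Area = E·R² = 0.9555 × (1684.3)² ≈ 2710550 km².

2710550 km²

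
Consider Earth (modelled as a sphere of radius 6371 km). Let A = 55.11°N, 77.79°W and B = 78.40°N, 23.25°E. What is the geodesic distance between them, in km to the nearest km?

In radians: φ₁ = 0.9619, φ₂ = 1.3683, Δλ = 101.040° = 1.7635 rad.
cos c = sin φ₁ sin φ₂ + cos φ₁ cos φ₂ cos Δλ = (0.8203)(0.9796) + (0.5720)(0.2011)(-0.1915) = 0.78147,
so c = arccos(0.78147) = 0.67377 rad.
Distance = R·c = 6371 × 0.6738 ≈ 4293 km.

4293 km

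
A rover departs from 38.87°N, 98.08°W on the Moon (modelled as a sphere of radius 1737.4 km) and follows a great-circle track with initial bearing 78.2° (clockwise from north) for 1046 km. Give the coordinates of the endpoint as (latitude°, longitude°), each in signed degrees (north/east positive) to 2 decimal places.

37.40°, -53.83°

Angular distance δ = d/R = 1046/1737.4 = 0.60205 rad; initial bearing θ = 1.3648 rad.
sin φ₂ = sin φ₁ cos δ + cos φ₁ sin δ cos θ = (0.6276)(0.8242) + (0.7786)(0.5663)(0.2045) = 0.6074, so φ₂ = 37.40°.
Δλ = atan2(sin θ sin δ cos φ₁, cos δ − sin φ₁ sin φ₂) = atan2(0.4316, 0.4430) = 44.253°.
λ₂ = -98.080° + 44.253° = -53.83°.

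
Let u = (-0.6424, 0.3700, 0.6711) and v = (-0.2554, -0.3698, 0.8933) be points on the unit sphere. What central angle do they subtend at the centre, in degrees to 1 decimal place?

51.2°

u·v = 0.6267; |u| = 1.0000, |v| = 1.0000.
cos θ = (u·v)/(|u||v|) = 0.6268, so θ = 51.2°.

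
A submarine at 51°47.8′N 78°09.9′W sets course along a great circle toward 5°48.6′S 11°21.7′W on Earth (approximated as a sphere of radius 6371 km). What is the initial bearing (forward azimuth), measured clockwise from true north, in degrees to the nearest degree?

With φ₁ = 0.9040, φ₂ = -0.1014, Δλ = 1.1659 rad, the forward-azimuth formula gives
θ = atan2( sin Δλ cos φ₂ , cos φ₁ sin φ₂ − sin φ₁ cos φ₂ cos Δλ ) = atan2(0.9144, -0.3705) = 112.06°.
So the initial bearing is 112°.

112°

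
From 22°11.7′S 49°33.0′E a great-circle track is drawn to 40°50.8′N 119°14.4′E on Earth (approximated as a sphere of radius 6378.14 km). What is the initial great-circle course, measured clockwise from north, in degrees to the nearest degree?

45°

With φ₁ = -0.3874, φ₂ = 0.7129, Δλ = 1.2163 rad, the forward-azimuth formula gives
θ = atan2( sin Δλ cos φ₂ , cos φ₁ sin φ₂ − sin φ₁ cos φ₂ cos Δλ ) = atan2(0.7094, 0.7048) = 45.19°.
So the initial bearing is 45°.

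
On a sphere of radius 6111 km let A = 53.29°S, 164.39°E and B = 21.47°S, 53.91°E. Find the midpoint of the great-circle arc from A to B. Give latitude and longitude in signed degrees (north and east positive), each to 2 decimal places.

-51.97°, 91.73°

The central angle between A and B is δ = 1.4718 rad.
With f = 0.5, the slerp weights are sin((1−f)δ)/sin δ = 0.6746 and sin(fδ)/sin δ = 0.6746.
Weighted sum of the unit vectors: (0.6746)·(-0.5757,0.1609,-0.8017) + (0.6746)·(0.5482,0.7520,-0.3660) = (-0.0186, 0.6158, -0.7877).
Converting back: φ = atan2(z, √(x²+y²)) = -51.97°, λ = atan2(y, x) = 91.73°.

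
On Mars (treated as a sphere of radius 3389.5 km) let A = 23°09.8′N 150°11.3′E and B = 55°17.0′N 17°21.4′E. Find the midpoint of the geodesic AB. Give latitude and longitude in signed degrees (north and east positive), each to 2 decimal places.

60.90°, 112.06°

The central angle between A and B is δ = 1.6034 rad.
With f = 0.5, the slerp weights are sin((1−f)δ)/sin δ = 0.7189 and sin(fδ)/sin δ = 0.7189.
Weighted sum of the unit vectors: (0.7189)·(-0.7977,0.4571,0.3934) + (0.7189)·(0.5436,0.1699,0.8220) = (-0.1827, 0.4508, 0.8737).
Converting back: φ = atan2(z, √(x²+y²)) = 60.90°, λ = atan2(y, x) = 112.06°.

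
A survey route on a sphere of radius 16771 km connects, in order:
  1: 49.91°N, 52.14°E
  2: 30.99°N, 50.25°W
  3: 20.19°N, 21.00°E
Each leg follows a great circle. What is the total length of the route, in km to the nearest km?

40435 km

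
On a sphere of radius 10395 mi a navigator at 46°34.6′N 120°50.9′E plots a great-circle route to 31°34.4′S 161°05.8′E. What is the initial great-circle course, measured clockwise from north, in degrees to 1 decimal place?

Δλ = 40.248° = 0.7025 rad.
y = sin Δλ · cos φ₂ = (0.6461)(0.8520) = 0.5505
x = cos φ₁ sin φ₂ − sin φ₁ cos φ₂ cos Δλ = (0.6874)(-0.5236) − (0.7263)(0.8520)(0.7633) = -0.8322
θ = atan2(y, x) = 146.52°, so the bearing is 146.5°.

146.5°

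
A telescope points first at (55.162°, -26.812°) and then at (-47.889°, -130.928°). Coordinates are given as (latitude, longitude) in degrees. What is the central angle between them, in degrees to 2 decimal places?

With latitudes φ₁ = 55.162°, φ₂ = -47.889° and longitude difference Δλ = -104.116°:
Haversine: a = sin²(Δφ/2) + cos φ₁ cos φ₂ sin²(Δλ/2) = 0.6129 + (0.5713)(0.6706)(0.6219) = 0.85116.
Central angle c = 2·arcsin(√a) = 2.34944 rad.
So the angular separation is 134.61°.

134.61°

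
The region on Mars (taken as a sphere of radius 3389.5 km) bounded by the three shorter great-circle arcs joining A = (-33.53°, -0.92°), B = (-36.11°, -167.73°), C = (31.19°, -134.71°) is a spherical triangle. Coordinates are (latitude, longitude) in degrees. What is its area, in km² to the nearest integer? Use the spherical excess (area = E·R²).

29851972 km²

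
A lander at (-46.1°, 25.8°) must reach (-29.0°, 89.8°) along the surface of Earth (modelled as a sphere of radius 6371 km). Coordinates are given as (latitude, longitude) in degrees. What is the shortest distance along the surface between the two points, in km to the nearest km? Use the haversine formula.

5786 km

Let φ₁ = -0.8046 rad, φ₂ = -0.5061 rad, and Δλ = 1.1170 rad.
Haversine: a = sin²(Δφ/2) + cos φ₁ cos φ₂ sin²(Δλ/2) = 0.0221 + (0.6934)(0.8746)(0.2808) = 0.19241.
Central angle c = 2·arcsin(√a) = 0.90817 rad.
Distance = R·c = 6371 × 0.9082 ≈ 5786 km.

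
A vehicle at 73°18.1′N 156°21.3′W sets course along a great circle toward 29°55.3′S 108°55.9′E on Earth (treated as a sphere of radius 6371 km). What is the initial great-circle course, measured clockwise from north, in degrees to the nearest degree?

265°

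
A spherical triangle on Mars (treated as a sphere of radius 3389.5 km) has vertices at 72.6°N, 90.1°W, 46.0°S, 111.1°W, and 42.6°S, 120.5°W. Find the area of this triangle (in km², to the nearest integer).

Side lengths (central angles): a = 0.1314, b = 2.0443, c = 2.0857 rad; semiperimeter s = 2.1308.
By l'Huilier's theorem, tan(E/4) = √[tan(s/2) tan((s−a)/2) tan((s−b)/2) tan((s−c)/2)], giving spherical excess E = 0.2091 rad.
Area = E·R² = 0.2091 × (3389.5)² ≈ 2402341 km².

2402341 km²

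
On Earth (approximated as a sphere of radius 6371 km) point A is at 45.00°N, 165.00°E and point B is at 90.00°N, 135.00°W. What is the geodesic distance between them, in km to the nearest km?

5004 km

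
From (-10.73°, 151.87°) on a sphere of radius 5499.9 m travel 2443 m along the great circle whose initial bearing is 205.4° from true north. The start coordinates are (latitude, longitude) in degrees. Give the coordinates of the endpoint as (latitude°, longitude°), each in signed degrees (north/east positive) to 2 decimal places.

-33.33°, 139.12°

Angular distance δ = d/R = 2443/5499.9 = 0.44419 rad; initial bearing θ = 3.5849 rad.
sin φ₂ = sin φ₁ cos δ + cos φ₁ sin δ cos θ = (-0.1862)(0.9030) + (0.9825)(0.4297)(-0.9033) = -0.5495, so φ₂ = -33.33°.
Δλ = atan2(sin θ sin δ cos φ₁, cos δ − sin φ₁ sin φ₂) = atan2(-0.1811, 0.8007) = -12.745°.
λ₂ = 151.870° − 12.745° = 139.12°.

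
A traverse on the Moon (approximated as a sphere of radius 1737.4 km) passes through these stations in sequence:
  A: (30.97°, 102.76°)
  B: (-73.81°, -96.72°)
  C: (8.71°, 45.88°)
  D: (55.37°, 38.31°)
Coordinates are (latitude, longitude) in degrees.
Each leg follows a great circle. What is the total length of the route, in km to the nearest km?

8928 km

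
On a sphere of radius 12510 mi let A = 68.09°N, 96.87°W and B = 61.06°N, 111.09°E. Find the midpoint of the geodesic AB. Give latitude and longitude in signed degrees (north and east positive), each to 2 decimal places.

82.63°, 159.68°

Central angle δ = 0.8600 rad. Interpolating on the sphere with fraction f = 0.5:
P = [sin((1−f)δ)·A + sin(fδ)·B] / sin δ = 0.5501·A + 0.5501·B in Cartesian coordinates,
giving P = (-0.1203, 0.0446, 0.9917), i.e. latitude 82.63°, longitude 159.68°.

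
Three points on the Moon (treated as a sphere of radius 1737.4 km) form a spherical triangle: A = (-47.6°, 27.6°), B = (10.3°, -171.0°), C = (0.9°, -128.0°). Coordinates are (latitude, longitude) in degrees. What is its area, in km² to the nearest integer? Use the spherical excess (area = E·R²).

5562328 km²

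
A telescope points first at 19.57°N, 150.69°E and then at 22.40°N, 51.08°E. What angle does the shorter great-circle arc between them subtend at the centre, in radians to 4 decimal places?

1.5886 rad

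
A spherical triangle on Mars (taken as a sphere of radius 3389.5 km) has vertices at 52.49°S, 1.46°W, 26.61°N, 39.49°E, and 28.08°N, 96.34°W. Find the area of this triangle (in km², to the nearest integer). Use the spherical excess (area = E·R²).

Side lengths (central angles): a = 1.9337, b = 2.0032, c = 1.5149 rad; semiperimeter s = 2.7259.
By l'Huilier's theorem, tan(E/4) = √[tan(s/2) tan((s−a)/2) tan((s−b)/2) tan((s−c)/2)], giving spherical excess E = 2.4969 rad.
Area = E·R² = 2.4969 × (3389.5)² ≈ 28685933 km².

28685933 km²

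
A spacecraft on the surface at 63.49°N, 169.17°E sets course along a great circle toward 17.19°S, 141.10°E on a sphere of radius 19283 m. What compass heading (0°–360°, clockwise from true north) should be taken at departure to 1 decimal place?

206.9°

With φ₁ = 1.1081, φ₂ = -0.3000, Δλ = -0.4899 rad, the forward-azimuth formula gives
θ = atan2( sin Δλ cos φ₂ , cos φ₁ sin φ₂ − sin φ₁ cos φ₂ cos Δλ ) = atan2(-0.4495, -0.8862) = -153.10°.
Adding 360° brings this into [0°, 360°): 206.9°.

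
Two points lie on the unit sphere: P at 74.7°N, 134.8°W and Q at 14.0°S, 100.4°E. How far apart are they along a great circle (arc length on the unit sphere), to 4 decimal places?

1.9600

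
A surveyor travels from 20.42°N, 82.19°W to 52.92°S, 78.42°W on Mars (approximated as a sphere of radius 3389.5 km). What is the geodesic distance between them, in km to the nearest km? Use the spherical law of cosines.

With latitudes φ₁ = 20.420°, φ₂ = -52.920° and longitude difference Δλ = 3.770°:
cos c = sin φ₁ sin φ₂ + cos φ₁ cos φ₂ cos Δλ = (0.3489)(-0.7978) + (0.9372)(0.6029)(0.9978) = 0.28547,
so c = arccos(0.28547) = 1.28130 rad.
Distance = R·c = 3389.5 × 1.2813 ≈ 4343 km.

4343 km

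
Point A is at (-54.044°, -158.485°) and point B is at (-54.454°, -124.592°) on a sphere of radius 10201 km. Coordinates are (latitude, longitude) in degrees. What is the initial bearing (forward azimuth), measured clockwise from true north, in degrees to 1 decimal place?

105.0°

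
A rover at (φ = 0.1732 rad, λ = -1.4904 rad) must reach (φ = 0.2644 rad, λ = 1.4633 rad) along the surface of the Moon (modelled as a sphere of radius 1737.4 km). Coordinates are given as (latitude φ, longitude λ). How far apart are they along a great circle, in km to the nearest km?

Let φ₁ = 0.1732 rad, φ₂ = 0.2644 rad, and Δλ = 2.9537 rad.
cos c = sin φ₁ sin φ₂ + cos φ₁ cos φ₂ cos Δλ = (0.1723)(0.2613) + (0.9850)(0.9652)(-0.9824) = -0.88904,
so c = arccos(-0.88904) = 2.66603 rad.
Distance = R·c = 1737.4 × 2.6660 ≈ 4632 km.

4632 km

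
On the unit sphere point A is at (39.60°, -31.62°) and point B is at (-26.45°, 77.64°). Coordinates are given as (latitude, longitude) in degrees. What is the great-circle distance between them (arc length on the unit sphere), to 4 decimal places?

2.1077

With latitudes φ₁ = 39.600°, φ₂ = -26.450° and longitude difference Δλ = 109.260°:
cos c = sin φ₁ sin φ₂ + cos φ₁ cos φ₂ cos Δλ = (0.6374)(-0.4454) + (0.7705)(0.8953)(-0.3299) = -0.51147,
so c = arccos(-0.51147) = 2.10769 rad.
On the unit sphere the arc length equals the central angle: 2.1077.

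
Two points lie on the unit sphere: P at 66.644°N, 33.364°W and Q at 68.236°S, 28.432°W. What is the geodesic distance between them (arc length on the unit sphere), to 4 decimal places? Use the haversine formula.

2.3549

Let φ₁ = 1.1632 rad, φ₂ = -1.1909 rad, and Δλ = 0.0861 rad.
Haversine: a = sin²(Δφ/2) + cos φ₁ cos φ₂ sin²(Δλ/2) = 0.8528 + (0.3964)(0.3708)(0.0019) = 0.85308.
Central angle c = 2·arcsin(√a) = 2.35487 rad.
On the unit sphere the arc length equals the central angle: 2.3549.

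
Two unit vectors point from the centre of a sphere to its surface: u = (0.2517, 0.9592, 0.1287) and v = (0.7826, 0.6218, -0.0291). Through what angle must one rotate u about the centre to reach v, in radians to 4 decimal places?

0.6605 rad

u·v = 0.7897; |u| = 1.0000, |v| = 1.0000.
cos θ = (u·v)/(|u||v|) = 0.7897, so θ = 0.6605 rad.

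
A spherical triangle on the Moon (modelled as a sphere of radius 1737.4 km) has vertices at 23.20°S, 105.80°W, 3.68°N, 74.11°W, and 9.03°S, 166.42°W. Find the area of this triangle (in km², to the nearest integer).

981944 km²

Side lengths (central angles): a = 1.6206, b = 1.0389, c = 0.7148 rad; semiperimeter s = 1.6872.
By l'Huilier's theorem, tan(E/4) = √[tan(s/2) tan((s−a)/2) tan((s−b)/2) tan((s−c)/2)], giving spherical excess E = 0.3253 rad.
Area = E·R² = 0.3253 × (1737.4)² ≈ 981944 km².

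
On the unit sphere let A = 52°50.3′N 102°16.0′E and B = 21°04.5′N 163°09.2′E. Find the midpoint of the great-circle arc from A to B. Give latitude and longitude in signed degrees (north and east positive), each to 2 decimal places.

Central angle δ = 0.9754 rad. Interpolating on the sphere with fraction f = 0.5:
P = [sin((1−f)δ)·A + sin(fδ)·B] / sin δ = 0.5660·A + 0.5660·B in Cartesian coordinates,
giving P = (-0.5781, 0.4871, 0.6546), i.e. latitude 40.89°, longitude 139.88°.

40.89°, 139.88°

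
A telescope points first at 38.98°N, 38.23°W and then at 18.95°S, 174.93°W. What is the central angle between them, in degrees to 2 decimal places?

In radians: φ₁ = 0.6803, φ₂ = -0.3307, Δλ = -136.700° = -2.3859 rad.
cos c = sin φ₁ sin φ₂ + cos φ₁ cos φ₂ cos Δλ = (0.6290)(-0.3247) + (0.7774)(0.9458)(-0.7278) = -0.73936,
so c = arccos(-0.73936) = 2.40292 rad.
So the angular separation is 137.68°.

137.68°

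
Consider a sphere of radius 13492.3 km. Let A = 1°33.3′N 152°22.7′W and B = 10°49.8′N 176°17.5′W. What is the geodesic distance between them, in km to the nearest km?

6003 km

With latitudes φ₁ = 1.555°, φ₂ = 10.830° and longitude difference Δλ = -23.913°:
Haversine: a = sin²(Δφ/2) + cos φ₁ cos φ₂ sin²(Δλ/2) = 0.0065 + (0.9996)(0.9822)(0.0429) = 0.04868.
Central angle c = 2·arcsin(√a) = 0.44492 rad.
Distance = R·c = 13492.3 × 0.4449 ≈ 6003 km.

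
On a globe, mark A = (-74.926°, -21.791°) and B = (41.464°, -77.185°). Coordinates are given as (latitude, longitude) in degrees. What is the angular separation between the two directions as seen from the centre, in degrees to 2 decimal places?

121.92°

Let φ₁ = -1.3077 rad, φ₂ = 0.7237 rad, and Δλ = -0.9668 rad.
Haversine: a = sin²(Δφ/2) + cos φ₁ cos φ₂ sin²(Δλ/2) = 0.7222 + (0.2601)(0.7494)(0.2160) = 0.76434.
Central angle c = 2·arcsin(√a) = 2.12785 rad.
So the angular separation is 121.92°.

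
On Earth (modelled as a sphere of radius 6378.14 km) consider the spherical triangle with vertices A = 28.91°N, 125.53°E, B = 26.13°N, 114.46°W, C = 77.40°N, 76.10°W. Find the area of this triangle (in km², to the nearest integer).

31491203 km²

Side lengths (central angles): a = 0.9479, b = 1.2721, c = 1.7520 rad; semiperimeter s = 1.9860.
By l'Huilier's theorem, tan(E/4) = √[tan(s/2) tan((s−a)/2) tan((s−b)/2) tan((s−c)/2)], giving spherical excess E = 0.7741 rad.
Area = E·R² = 0.7741 × (6378.14)² ≈ 31491203 km².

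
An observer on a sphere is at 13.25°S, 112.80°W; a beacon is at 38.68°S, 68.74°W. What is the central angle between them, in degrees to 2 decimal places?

Let φ₁ = -0.2313 rad, φ₂ = -0.6751 rad, and Δλ = 0.7690 rad.
cos c = sin φ₁ sin φ₂ + cos φ₁ cos φ₂ cos Δλ = (-0.2292)(-0.6250) + (0.9734)(0.7806)(0.7186) = 0.68929,
so c = arccos(0.68929) = 0.81028 rad.
So the angular separation is 46.43°.

46.43°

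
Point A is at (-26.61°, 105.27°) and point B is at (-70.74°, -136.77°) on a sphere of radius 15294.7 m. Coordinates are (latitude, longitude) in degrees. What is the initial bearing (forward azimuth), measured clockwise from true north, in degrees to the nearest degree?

162°

With φ₁ = -0.4644, φ₂ = -1.2346, Δλ = 2.0588 rad, the forward-azimuth formula gives
θ = atan2( sin Δλ cos φ₂ , cos φ₁ sin φ₂ − sin φ₁ cos φ₂ cos Δλ ) = atan2(0.2914, -0.9133) = 162.31°.
So the initial bearing is 162°.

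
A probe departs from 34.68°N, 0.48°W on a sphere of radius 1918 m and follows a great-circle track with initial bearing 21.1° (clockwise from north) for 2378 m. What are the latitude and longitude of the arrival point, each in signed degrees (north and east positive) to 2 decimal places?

65.57°, 124.11°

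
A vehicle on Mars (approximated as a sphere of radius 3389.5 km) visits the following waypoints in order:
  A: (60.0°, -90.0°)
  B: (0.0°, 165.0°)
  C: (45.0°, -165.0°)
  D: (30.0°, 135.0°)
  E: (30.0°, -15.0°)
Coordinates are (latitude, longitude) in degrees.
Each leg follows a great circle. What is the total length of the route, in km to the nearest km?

18454 km

Leg A→B: central angle 1.7006 rad, distance 5764.1 km.
Leg B→C: central angle 0.9117 rad, distance 3090.3 km.
Leg C→D: central angle 0.8503 rad, distance 2882.2 km.
Leg D→E: central angle 1.9818 rad, distance 6717.3 km.
Total: 5764.1 + 3090.3 + 2882.2 + 6717.3 ≈ 18454 km.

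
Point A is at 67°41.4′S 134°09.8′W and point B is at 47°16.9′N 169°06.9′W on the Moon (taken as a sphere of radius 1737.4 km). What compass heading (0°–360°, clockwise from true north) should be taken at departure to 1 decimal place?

Δλ = -34.952° = -0.6100 rad.
y = sin Δλ · cos φ₂ = (-0.5729)(0.6784) = -0.3886
x = cos φ₁ sin φ₂ − sin φ₁ cos φ₂ cos Δλ = (0.3796)(0.7347) − (-0.9251)(0.6784)(0.8196) = 0.7933
θ = atan2(y, x) = -26.10°; adding 360° gives 333.9°.

333.9°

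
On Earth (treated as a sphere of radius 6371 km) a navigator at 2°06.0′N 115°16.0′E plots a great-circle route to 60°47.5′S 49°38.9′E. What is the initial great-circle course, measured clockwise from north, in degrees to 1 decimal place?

With φ₁ = 0.0367, φ₂ = -1.0610, Δλ = -1.1453 rad, the forward-azimuth formula gives
θ = atan2( sin Δλ cos φ₂ , cos φ₁ sin φ₂ − sin φ₁ cos φ₂ cos Δλ ) = atan2(-0.4445, -0.8796) = -153.19°.
Adding 360° brings this into [0°, 360°): 206.8°.

206.8°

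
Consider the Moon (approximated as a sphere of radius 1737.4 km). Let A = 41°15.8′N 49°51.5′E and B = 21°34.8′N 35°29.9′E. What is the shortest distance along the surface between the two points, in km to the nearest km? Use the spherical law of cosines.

Let φ₁ = 0.7202 rad, φ₂ = 0.3766 rad, and Δλ = -0.2506 rad.
cos c = sin φ₁ sin φ₂ + cos φ₁ cos φ₂ cos Δλ = (0.6595)(0.3678) + (0.7517)(0.9299)(0.9688) = 0.91973,
so c = arccos(0.91973) = 0.40341 rad.
Distance = R·c = 1737.4 × 0.4034 ≈ 701 km.

701 km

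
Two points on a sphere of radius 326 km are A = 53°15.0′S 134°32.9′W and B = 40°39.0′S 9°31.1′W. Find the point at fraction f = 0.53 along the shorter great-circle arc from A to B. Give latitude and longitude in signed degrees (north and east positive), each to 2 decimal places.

-65.38°, -54.10°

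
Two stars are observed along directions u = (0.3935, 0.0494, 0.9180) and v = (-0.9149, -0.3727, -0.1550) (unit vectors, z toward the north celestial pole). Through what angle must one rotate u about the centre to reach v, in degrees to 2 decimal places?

u·v = -0.5207; |u| = 1.0000, |v| = 1.0000.
cos θ = (u·v)/(|u||v|) = -0.5207, so θ = 121.38°.

121.38°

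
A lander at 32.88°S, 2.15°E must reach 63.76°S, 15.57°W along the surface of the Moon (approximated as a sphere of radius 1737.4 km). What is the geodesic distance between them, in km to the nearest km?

With latitudes φ₁ = -32.880°, φ₂ = -63.760° and longitude difference Δλ = -17.720°:
Haversine: a = sin²(Δφ/2) + cos φ₁ cos φ₂ sin²(Δλ/2) = 0.0709 + (0.8398)(0.4421)(0.0237) = 0.07969.
Central angle c = 2·arcsin(√a) = 0.57236 rad.
Distance = R·c = 1737.4 × 0.5724 ≈ 994 km.

994 km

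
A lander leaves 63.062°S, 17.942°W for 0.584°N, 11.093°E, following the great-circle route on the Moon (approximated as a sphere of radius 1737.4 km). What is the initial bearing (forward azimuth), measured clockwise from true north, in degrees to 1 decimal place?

31.8°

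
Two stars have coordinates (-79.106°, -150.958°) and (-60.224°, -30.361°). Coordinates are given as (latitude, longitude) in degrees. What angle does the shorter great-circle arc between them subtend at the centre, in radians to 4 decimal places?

In radians: φ₁ = -1.3807, φ₂ = -1.0511, Δλ = 120.597° = 2.1048 rad.
cos c = sin φ₁ sin φ₂ + cos φ₁ cos φ₂ cos Δλ = (-0.9820)(-0.8680) + (0.1890)(0.4966)(-0.5090) = 0.80456,
so c = arccos(0.80456) = 0.63586 rad.
So the angular separation is 0.6359 rad.

0.6359 rad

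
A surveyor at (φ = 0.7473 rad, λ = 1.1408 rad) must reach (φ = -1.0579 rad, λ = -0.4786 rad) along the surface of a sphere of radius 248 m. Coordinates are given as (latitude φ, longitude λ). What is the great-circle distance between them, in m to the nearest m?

Let φ₁ = 0.7473 rad, φ₂ = -1.0579 rad, and Δλ = -1.6194 rad.
Haversine: a = sin²(Δφ/2) + cos φ₁ cos φ₂ sin²(Δλ/2) = 0.6161 + (0.7335)(0.4907)(0.5243) = 0.80485.
Central angle c = 2·arcsin(√a) = 2.22647 rad.
Distance = R·c = 248 × 2.2265 ≈ 552 m.

552 m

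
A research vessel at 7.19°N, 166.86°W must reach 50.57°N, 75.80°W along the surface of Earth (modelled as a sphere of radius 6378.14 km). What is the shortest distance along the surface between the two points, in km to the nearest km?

9476 km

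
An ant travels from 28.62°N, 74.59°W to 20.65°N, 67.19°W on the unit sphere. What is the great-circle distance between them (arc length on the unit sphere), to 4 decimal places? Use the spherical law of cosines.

In radians: φ₁ = 0.4995, φ₂ = 0.3604, Δλ = 7.400° = 0.1292 rad.
cos c = sin φ₁ sin φ₂ + cos φ₁ cos φ₂ cos Δλ = (0.4790)(0.3527) + (0.8778)(0.9358)(0.9917) = 0.98350,
so c = arccos(0.98350) = 0.18191 rad.
On the unit sphere the arc length equals the central angle: 0.1819.

0.1819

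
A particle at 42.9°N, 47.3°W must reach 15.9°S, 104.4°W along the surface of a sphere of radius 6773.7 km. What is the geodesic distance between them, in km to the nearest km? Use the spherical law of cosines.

9303 km

In radians: φ₁ = 0.7487, φ₂ = -0.2775, Δλ = -57.100° = -0.9966 rad.
cos c = sin φ₁ sin φ₂ + cos φ₁ cos φ₂ cos Δλ = (0.6807)(-0.2740) + (0.7325)(0.9617)(0.5432) = 0.19619,
so c = arccos(0.19619) = 1.37333 rad.
Distance = R·c = 6773.7 × 1.3733 ≈ 9303 km.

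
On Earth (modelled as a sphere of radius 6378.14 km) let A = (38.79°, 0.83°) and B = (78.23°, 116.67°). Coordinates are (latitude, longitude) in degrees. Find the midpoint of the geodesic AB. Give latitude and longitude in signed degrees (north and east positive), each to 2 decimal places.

Central angle δ = 0.9956 rad. Interpolating on the sphere with fraction f = 0.5:
P = [sin((1−f)δ)·A + sin(fδ)·B] / sin δ = 0.5691·A + 0.5691·B in Cartesian coordinates,
giving P = (0.3914, 0.1102, 0.9136), i.e. latitude 66.01°, longitude 15.72°.

66.01°, 15.72°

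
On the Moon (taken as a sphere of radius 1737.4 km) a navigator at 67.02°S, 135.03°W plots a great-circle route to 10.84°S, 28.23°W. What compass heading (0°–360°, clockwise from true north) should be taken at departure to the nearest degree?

110°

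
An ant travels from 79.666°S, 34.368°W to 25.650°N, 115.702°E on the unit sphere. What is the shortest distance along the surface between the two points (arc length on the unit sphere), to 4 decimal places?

2.1724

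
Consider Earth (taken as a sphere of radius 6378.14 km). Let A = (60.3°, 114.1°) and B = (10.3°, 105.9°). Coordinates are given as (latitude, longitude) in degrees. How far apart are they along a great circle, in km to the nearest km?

5607 km

In radians: φ₁ = 1.0524, φ₂ = 0.1798, Δλ = -8.200° = -0.1431 rad.
cos c = sin φ₁ sin φ₂ + cos φ₁ cos φ₂ cos Δλ = (0.8686)(0.1788) + (0.4955)(0.9839)(0.9898) = 0.63780,
so c = arccos(0.63780) = 0.87915 rad.
Distance = R·c = 6378.14 × 0.8792 ≈ 5607 km.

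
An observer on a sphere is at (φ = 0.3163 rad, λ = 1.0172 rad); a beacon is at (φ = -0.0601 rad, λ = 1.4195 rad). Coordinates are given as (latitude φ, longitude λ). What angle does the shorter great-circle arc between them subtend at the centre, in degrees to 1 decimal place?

31.3°

With latitudes φ₁ = 18.123°, φ₂ = -3.443° and longitude difference Δλ = 23.050°:
Haversine: a = sin²(Δφ/2) + cos φ₁ cos φ₂ sin²(Δλ/2) = 0.0350 + (0.9504)(0.9982)(0.0399) = 0.07287.
Central angle c = 2·arcsin(√a) = 0.54668 rad.
So the angular separation is 31.3°.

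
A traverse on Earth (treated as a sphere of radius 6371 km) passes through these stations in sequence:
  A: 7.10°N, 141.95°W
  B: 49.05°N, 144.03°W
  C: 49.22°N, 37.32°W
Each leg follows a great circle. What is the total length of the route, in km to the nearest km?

Leg A→B: central angle 0.7328 rad, distance 4668.7 km.
Leg B→C: central angle 1.1053 rad, distance 7042.1 km.
Total: 4668.7 + 7042.1 ≈ 11711 km.

11711 km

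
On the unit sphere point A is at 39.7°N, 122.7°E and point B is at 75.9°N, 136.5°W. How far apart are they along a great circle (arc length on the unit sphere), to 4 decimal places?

0.9467

In radians: φ₁ = 0.6929, φ₂ = 1.3247, Δλ = 100.800° = 1.7593 rad.
cos c = sin φ₁ sin φ₂ + cos φ₁ cos φ₂ cos Δλ = (0.6388)(0.9699) + (0.7694)(0.2436)(-0.1874) = 0.58440,
so c = arccos(0.58440) = 0.94665 rad.
On the unit sphere the arc length equals the central angle: 0.9467.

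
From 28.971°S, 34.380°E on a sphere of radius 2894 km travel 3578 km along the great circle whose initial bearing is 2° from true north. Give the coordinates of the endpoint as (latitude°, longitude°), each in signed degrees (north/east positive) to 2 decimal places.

Angular distance δ = d/R = 3578/2894 = 1.23635 rad; initial bearing θ = 0.0349 rad.
sin φ₂ = sin φ₁ cos δ + cos φ₁ sin δ cos θ = (-0.4844)(0.3282) + (0.8749)(0.9446)(0.9994) = 0.6669, so φ₂ = 41.83°.
Δλ = atan2(sin θ sin δ cos φ₁, cos δ − sin φ₁ sin φ₂) = atan2(0.0288, 0.6513) = 2.536°.
λ₂ = 34.380° + 2.536° = 36.92°.

41.83°, 36.92°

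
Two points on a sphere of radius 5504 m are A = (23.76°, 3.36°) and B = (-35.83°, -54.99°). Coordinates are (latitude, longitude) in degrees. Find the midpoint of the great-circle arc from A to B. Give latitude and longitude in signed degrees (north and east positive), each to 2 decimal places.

-6.90°, -23.88°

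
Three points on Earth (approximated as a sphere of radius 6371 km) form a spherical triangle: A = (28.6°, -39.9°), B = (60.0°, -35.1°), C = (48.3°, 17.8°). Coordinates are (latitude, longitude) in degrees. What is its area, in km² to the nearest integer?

Side lengths (central angles): a = 0.5600, b = 0.8373, c = 0.5510 rad; semiperimeter s = 0.9741.
By l'Huilier's theorem, tan(E/4) = √[tan(s/2) tan((s−a)/2) tan((s−b)/2) tan((s−c)/2)], giving spherical excess E = 0.1618 rad.
Area = E·R² = 0.1618 × (6371)² ≈ 6567312 km².

6567312 km²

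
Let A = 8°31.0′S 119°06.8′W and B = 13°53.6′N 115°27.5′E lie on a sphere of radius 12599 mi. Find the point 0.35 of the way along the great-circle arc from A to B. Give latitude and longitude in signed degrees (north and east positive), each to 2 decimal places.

1.47°, -162.32°

The central angle between A and B is δ = 2.2044 rad.
With f = 0.35, the slerp weights are sin((1−f)δ)/sin δ = 1.2291 and sin(fδ)/sin δ = 0.8652.
Weighted sum of the unit vectors: (1.2291)·(-0.4812,-0.8640,-0.1481) + (0.8652)·(-0.4173,0.8765,0.2401) = (-0.9524, -0.3036, 0.0257).
Converting back: φ = atan2(z, √(x²+y²)) = 1.47°, λ = atan2(y, x) = -162.32°.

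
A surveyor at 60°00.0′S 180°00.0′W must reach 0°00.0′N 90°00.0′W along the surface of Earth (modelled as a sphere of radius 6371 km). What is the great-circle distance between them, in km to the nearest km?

In radians: φ₁ = -1.0472, φ₂ = 0.0000, Δλ = 90.000° = 1.5708 rad.
cos c = sin φ₁ sin φ₂ + cos φ₁ cos φ₂ cos Δλ = (-0.8660)(0.0000) + (0.5000)(1.0000)(0.0000) = 0.00000,
so c = arccos(0.00000) = 1.57080 rad.
Distance = R·c = 6371 × 1.5708 ≈ 10008 km.

10008 km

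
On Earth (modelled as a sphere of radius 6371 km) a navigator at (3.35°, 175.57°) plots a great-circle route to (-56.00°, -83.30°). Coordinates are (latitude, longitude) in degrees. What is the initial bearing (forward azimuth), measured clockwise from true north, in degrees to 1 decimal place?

146.3°

Δλ = 101.130° = 1.7651 rad.
y = sin Δλ · cos φ₂ = (0.9812)(0.5592) = 0.5487
x = cos φ₁ sin φ₂ − sin φ₁ cos φ₂ cos Δλ = (0.9983)(-0.8290) − (0.0584)(0.5592)(-0.1930) = -0.8213
θ = atan2(y, x) = 146.26°, so the bearing is 146.3°.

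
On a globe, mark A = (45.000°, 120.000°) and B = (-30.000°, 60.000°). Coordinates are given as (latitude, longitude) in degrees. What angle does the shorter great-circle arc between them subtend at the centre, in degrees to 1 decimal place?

Let φ₁ = 0.7854 rad, φ₂ = -0.5236 rad, and Δλ = -1.0472 rad.
cos c = sin φ₁ sin φ₂ + cos φ₁ cos φ₂ cos Δλ = (0.7071)(-0.5000) + (0.7071)(0.8660)(0.5000) = -0.04737,
so c = arccos(-0.04737) = 1.61818 rad.
So the angular separation is 92.7°.

92.7°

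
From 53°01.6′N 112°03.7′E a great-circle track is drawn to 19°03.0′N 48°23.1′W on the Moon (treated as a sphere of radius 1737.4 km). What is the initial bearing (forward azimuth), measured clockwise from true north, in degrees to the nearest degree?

341°

Δλ = -160.447° = -2.8003 rad.
y = sin Δλ · cos φ₂ = (-0.3347)(0.9452) = -0.3164
x = cos φ₁ sin φ₂ − sin φ₁ cos φ₂ cos Δλ = (0.6014)(0.3264) − (0.7989)(0.9452)(-0.9423) = 0.9079
θ = atan2(y, x) = -19.21°; adding 360° gives 341°.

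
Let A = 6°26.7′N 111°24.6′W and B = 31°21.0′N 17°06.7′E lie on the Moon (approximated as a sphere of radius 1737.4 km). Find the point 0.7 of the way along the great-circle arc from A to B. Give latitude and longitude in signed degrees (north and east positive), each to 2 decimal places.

Central angle δ = 2.0602 rad. Interpolating on the sphere with fraction f = 0.7:
P = [sin((1−f)δ)·A + sin(fδ)·B] / sin δ = 0.6565·A + 1.1237·B in Cartesian coordinates,
giving P = (0.6790, -0.3250, 0.6583), i.e. latitude 41.17°, longitude -25.58°.

41.17°, -25.58°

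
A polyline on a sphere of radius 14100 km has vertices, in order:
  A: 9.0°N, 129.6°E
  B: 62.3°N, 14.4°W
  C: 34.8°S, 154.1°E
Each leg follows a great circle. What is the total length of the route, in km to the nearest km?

62762 km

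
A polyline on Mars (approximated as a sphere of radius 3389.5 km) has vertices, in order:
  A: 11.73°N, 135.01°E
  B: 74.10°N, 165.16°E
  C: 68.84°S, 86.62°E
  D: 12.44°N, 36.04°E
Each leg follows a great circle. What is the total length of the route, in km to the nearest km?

Leg A→B: central angle 1.1291 rad, distance 3827.1 km.
Leg B→C: central angle 2.6409 rad, distance 8951.3 km.
Leg C→D: central angle 1.5479 rad, distance 5246.4 km.
Total: 3827.1 + 8951.3 + 5246.4 ≈ 18025 km.

18025 km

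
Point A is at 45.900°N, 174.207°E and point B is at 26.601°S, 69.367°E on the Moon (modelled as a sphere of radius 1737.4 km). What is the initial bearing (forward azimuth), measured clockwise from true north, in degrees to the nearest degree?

260°

With φ₁ = 0.8011, φ₂ = -0.4643, Δλ = -1.8298 rad, the forward-azimuth formula gives
θ = atan2( sin Δλ cos φ₂ , cos φ₁ sin φ₂ − sin φ₁ cos φ₂ cos Δλ ) = atan2(-0.8643, -0.1472) = -99.66°.
Adding 360° brings this into [0°, 360°): 260°.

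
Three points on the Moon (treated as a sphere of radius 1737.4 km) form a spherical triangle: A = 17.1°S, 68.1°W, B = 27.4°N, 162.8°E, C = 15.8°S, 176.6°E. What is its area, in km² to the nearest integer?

3672575 km²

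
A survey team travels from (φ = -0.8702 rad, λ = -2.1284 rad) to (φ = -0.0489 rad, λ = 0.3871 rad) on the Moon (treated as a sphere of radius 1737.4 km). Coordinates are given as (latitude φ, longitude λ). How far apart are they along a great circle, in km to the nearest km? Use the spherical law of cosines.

3608 km

Let φ₁ = -0.8702 rad, φ₂ = -0.0489 rad, and Δλ = 2.5155 rad.
cos c = sin φ₁ sin φ₂ + cos φ₁ cos φ₂ cos Δλ = (-0.7645)(-0.0489) + (0.6447)(0.9988)(-0.8103) = -0.48440,
so c = arccos(-0.48440) = 2.07648 rad.
Distance = R·c = 1737.4 × 2.0765 ≈ 3608 km.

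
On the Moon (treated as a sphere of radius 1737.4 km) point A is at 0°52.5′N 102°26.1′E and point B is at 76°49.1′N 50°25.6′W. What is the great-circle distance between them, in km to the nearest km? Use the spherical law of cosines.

With latitudes φ₁ = 0.875°, φ₂ = 76.818° and longitude difference Δλ = -152.862°:
cos c = sin φ₁ sin φ₂ + cos φ₁ cos φ₂ cos Δλ = (0.0153)(0.9737) + (0.9999)(0.2280)(-0.8899) = -0.18804,
so c = arccos(-0.18804) = 1.75996 rad.
Distance = R·c = 1737.4 × 1.7600 ≈ 3058 km.

3058 km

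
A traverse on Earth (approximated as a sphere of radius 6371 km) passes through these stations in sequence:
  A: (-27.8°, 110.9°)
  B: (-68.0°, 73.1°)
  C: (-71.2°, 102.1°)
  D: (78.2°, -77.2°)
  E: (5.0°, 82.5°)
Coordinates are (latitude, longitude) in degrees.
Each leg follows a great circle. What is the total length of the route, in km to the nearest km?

Leg A→B: central angle 0.8034 rad, distance 5118.5 km.
Leg B→C: central angle 0.1830 rad, distance 1165.8 km.
Leg C→D: central angle 3.0194 rad, distance 19236.5 km.
Leg D→E: central angle 1.6767 rad, distance 10682.5 km.
Total: 5118.5 + 1165.8 + 19236.5 + 10682.5 ≈ 36203 km.

36203 km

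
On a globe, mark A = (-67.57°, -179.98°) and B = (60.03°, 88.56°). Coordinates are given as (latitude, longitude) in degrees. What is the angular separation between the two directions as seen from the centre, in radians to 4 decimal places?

With latitudes φ₁ = -67.570°, φ₂ = 60.030° and longitude difference Δλ = -91.460°:
Haversine: a = sin²(Δφ/2) + cos φ₁ cos φ₂ sin²(Δλ/2) = 0.8051 + (0.3816)(0.4995)(0.5127) = 0.90280.
Central angle c = 2·arcsin(√a) = 2.50749 rad.
So the angular separation is 2.5075 rad.

2.5075 rad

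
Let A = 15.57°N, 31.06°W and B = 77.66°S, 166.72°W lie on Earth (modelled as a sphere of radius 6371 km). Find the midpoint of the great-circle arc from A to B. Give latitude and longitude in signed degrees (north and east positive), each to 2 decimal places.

-40.69°, -41.50°

The central angle between A and B is δ = 1.9927 rad.
With f = 0.5, the slerp weights are sin((1−f)δ)/sin δ = 0.9201 and sin(fδ)/sin δ = 0.9201.
Weighted sum of the unit vectors: (0.9201)·(0.8252,-0.4970,0.2684) + (0.9201)·(-0.2080,-0.0491,-0.9769) = (0.5679, -0.5025, -0.6519).
Converting back: φ = atan2(z, √(x²+y²)) = -40.69°, λ = atan2(y, x) = -41.50°.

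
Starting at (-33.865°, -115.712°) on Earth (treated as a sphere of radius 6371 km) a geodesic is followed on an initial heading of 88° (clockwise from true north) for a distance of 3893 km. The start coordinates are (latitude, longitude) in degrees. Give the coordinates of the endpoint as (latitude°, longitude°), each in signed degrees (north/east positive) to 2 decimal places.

Angular distance δ = d/R = 3893/6371 = 0.61105 rad; initial bearing θ = 1.5359 rad.
sin φ₂ = sin φ₁ cos δ + cos φ₁ sin δ cos θ = (-0.5572)(0.8190) + (0.8304)(0.5737)(0.0349) = -0.4398, so φ₂ = -26.09°.
Δλ = atan2(sin θ sin δ cos φ₁, cos δ − sin φ₁ sin φ₂) = atan2(0.4761, 0.5740) = 39.675°.
λ₂ = -115.712° + 39.675° = -76.04°.

-26.09°, -76.04°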